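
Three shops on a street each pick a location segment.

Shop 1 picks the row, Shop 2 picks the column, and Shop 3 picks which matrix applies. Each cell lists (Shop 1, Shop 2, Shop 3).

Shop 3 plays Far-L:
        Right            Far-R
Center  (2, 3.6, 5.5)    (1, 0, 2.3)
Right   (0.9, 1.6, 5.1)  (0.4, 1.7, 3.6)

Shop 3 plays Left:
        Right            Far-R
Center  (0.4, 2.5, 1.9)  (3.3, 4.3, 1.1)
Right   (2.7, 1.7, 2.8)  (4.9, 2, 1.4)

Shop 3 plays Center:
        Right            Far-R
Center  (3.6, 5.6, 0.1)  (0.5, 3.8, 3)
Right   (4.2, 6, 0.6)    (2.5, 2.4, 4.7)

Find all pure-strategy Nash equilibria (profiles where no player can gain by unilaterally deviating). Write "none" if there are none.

(Center, Right, Far-L): Shop 1 gets 2, best alternative 0.9; Shop 2 gets 3.6, best alternative 0; Shop 3 gets 5.5, best alternative 1.9. No profitable deviation — NE.
(Center, Right, Left): Shop 1 can switch to Right (0.4 → 2.7). Not NE.
(Center, Right, Center): Shop 1 can switch to Right (3.6 → 4.2). Not NE.
(Center, Far-R, Far-L): Shop 2 can switch to Right (0 → 3.6). Not NE.
(Center, Far-R, Left): Shop 1 can switch to Right (3.3 → 4.9). Not NE.
(Center, Far-R, Center): Shop 1 can switch to Right (0.5 → 2.5). Not NE.
(Right, Right, Far-L): Shop 1 can switch to Center (0.9 → 2). Not NE.
(Right, Right, Left): Shop 2 can switch to Far-R (1.7 → 2). Not NE.
(Right, Right, Center): Shop 3 can switch to Far-L (0.6 → 5.1). Not NE.
(The remaining 3 profiles each have a profitable deviation by the same check.)

Pure NE: (Center, Right, Far-L)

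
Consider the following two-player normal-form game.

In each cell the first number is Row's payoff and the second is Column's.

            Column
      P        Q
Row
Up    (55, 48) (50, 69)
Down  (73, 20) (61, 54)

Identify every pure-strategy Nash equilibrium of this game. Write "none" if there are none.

Pure NE: (Down, Q)

Row against P: payoffs 55, 73 → best response Down.
Row against Q: payoffs 50, 61 → best response Down.
Column against Up: payoffs 48, 69 → best response Q.
Column against Down: payoffs 20, 54 → best response Q.
Mutual best responses: (Down, Q).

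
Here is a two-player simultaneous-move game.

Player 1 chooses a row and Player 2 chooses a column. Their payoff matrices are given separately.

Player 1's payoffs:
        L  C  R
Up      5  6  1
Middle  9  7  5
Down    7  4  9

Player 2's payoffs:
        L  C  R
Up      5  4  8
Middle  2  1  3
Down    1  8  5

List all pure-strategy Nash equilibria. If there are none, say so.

none

Mark each player's best response to every combination of opponents' strategies; a profile where every player is best-responding is a pure Nash equilibrium.
Player 1 against L: payoffs 5, 9, 7 → best response Middle.
Player 1 against C: payoffs 6, 7, 4 → best response Middle.
Player 1 against R: payoffs 1, 5, 9 → best response Down.
Player 2 against Up: payoffs 5, 4, 8 → best response R.
Player 2 against Middle: payoffs 2, 1, 3 → best response R.
Player 2 against Down: payoffs 1, 8, 5 → best response C.
No profile is a mutual best response for all players.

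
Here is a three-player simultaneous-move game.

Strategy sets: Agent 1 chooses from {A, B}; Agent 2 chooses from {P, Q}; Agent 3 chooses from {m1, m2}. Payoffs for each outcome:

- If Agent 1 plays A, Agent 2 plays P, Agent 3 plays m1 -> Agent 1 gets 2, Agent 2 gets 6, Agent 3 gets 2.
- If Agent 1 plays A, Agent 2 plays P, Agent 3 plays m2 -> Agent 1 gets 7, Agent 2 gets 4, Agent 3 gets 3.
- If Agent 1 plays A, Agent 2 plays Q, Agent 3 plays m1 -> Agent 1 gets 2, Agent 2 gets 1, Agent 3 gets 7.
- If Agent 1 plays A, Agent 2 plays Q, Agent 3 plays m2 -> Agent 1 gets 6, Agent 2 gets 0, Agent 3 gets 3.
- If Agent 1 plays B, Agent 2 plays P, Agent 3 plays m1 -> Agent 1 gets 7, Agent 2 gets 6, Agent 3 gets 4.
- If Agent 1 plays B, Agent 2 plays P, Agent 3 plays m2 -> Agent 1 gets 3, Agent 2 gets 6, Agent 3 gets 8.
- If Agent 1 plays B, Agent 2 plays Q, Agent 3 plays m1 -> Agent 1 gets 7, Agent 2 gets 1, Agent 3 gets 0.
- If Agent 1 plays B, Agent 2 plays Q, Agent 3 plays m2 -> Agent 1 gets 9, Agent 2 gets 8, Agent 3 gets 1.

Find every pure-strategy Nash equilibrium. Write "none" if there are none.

(A, P, m1): Agent 1 can switch to B (2 → 7). Not NE.
(A, P, m2): Agent 1 gets 7, best alternative 3; Agent 2 gets 4, best alternative 0; Agent 3 gets 3, best alternative 2. No profitable deviation — NE.
(A, Q, m1): Agent 1 can switch to B (2 → 7). Not NE.
(A, Q, m2): Agent 1 can switch to B (6 → 9). Not NE.
(B, P, m1): Agent 3 can switch to m2 (4 → 8). Not NE.
(B, P, m2): Agent 1 can switch to A (3 → 7). Not NE.
(B, Q, m1): Agent 2 can switch to P (1 → 6). Not NE.
(B, Q, m2): Agent 1 gets 9, best alternative 6; Agent 2 gets 8, best alternative 6; Agent 3 gets 1, best alternative 0. No profitable deviation — NE.

The pure Nash equilibria are (A, P, m2), (B, Q, m2).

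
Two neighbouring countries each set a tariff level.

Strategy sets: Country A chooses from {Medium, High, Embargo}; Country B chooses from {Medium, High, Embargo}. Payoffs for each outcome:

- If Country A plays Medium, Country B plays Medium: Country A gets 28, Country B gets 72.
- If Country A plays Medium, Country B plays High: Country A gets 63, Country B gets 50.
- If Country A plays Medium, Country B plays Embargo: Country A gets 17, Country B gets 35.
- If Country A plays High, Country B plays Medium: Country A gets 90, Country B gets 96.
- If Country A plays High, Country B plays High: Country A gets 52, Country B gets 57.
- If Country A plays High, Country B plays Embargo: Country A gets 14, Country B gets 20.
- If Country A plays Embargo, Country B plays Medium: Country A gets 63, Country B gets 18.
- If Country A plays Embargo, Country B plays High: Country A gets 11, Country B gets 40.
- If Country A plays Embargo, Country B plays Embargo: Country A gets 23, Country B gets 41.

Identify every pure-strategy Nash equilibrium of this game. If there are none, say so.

Pure-strategy Nash equilibria: (High, Medium); (Embargo, Embargo)

For each strategy profile, look for a profitable unilateral deviation.
(Medium, Medium): Country A can switch to High (28 → 90). Not NE.
(Medium, High): Country B can switch to Medium (50 → 72). Not NE.
(Medium, Embargo): Country A can switch to Embargo (17 → 23). Not NE.
(High, Medium): Country A gets 90, best alternative 63; Country B gets 96, best alternative 57. No profitable deviation — NE.
(High, High): Country A can switch to Medium (52 → 63). Not NE.
(High, Embargo): Country A can switch to Medium (14 → 17). Not NE.
(Embargo, Medium): Country A can switch to High (63 → 90). Not NE.
(Embargo, High): Country A can switch to Medium (11 → 63). Not NE.
(Embargo, Embargo): Country A gets 23, best alternative 17; Country B gets 41, best alternative 40. No profitable deviation — NE.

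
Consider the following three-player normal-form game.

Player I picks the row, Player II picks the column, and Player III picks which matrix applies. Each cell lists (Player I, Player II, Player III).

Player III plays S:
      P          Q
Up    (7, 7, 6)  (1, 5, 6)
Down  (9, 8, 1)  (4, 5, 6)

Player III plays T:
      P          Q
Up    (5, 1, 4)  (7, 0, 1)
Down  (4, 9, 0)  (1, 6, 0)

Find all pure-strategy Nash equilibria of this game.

The unique pure-strategy Nash equilibrium is (Down, P, S).

Player I against (P, S): payoffs 7, 9 → best response Down.
Player I against (P, T): payoffs 5, 4 → best response Up.
Player I against (Q, S): payoffs 1, 4 → best response Down.
Player I against (Q, T): payoffs 7, 1 → best response Up.
Player II against (Up, S): payoffs 7, 5 → best response P.
Player II against (Up, T): payoffs 1, 0 → best response P.
Player II against (Down, S): payoffs 8, 5 → best response P.
Player II against (Down, T): payoffs 9, 6 → best response P.
Player III against (Up, P): payoffs 6, 4 → best response S.
Player III against (Up, Q): payoffs 6, 1 → best response S.
Player III against (Down, P): payoffs 1, 0 → best response S.
Player III against (Down, Q): payoffs 6, 0 → best response S.
Mutual best responses: (Down, P, S).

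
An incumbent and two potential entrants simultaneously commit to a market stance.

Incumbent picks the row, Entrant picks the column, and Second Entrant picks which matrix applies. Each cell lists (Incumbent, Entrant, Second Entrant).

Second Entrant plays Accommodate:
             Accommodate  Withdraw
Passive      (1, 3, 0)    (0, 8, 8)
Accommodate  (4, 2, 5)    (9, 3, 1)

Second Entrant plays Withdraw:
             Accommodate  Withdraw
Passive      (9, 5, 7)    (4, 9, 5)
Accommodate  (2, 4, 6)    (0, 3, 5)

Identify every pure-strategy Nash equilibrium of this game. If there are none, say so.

Incumbent against (Accommodate, Accommodate): payoffs 1, 4 → best response Accommodate.
Incumbent against (Accommodate, Withdraw): payoffs 9, 2 → best response Passive.
Incumbent against (Withdraw, Accommodate): payoffs 0, 9 → best response Accommodate.
Incumbent against (Withdraw, Withdraw): payoffs 4, 0 → best response Passive.
Entrant against (Passive, Accommodate): payoffs 3, 8 → best response Withdraw.
Entrant against (Passive, Withdraw): payoffs 5, 9 → best response Withdraw.
Entrant against (Accommodate, Accommodate): payoffs 2, 3 → best response Withdraw.
Entrant against (Accommodate, Withdraw): payoffs 4, 3 → best response Accommodate.
Second Entrant against (Passive, Accommodate): payoffs 0, 7 → best response Withdraw.
Second Entrant against (Passive, Withdraw): payoffs 8, 5 → best response Accommodate.
Second Entrant against (Accommodate, Accommodate): payoffs 5, 6 → best response Withdraw.
Second Entrant against (Accommodate, Withdraw): payoffs 1, 5 → best response Withdraw.
No profile is a mutual best response for all players.

none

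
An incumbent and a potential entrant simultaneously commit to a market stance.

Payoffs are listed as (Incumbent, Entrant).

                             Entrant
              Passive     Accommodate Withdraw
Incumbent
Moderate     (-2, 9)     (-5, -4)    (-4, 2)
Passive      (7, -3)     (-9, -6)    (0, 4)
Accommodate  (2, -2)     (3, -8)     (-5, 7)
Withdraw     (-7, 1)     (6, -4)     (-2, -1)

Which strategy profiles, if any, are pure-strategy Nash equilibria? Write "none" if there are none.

(Passive, Withdraw)

Check each profile: it is a Nash equilibrium iff no player can strictly gain by switching unilaterally.
(Moderate, Passive): Incumbent can switch to Passive (-2 → 7). Not NE.
(Moderate, Accommodate): Incumbent can switch to Accommodate (-5 → 3). Not NE.
(Moderate, Withdraw): Incumbent can switch to Passive (-4 → 0). Not NE.
(Passive, Passive): Entrant can switch to Withdraw (-3 → 4). Not NE.
(Passive, Accommodate): Incumbent can switch to Moderate (-9 → -5). Not NE.
(Passive, Withdraw): Incumbent gets 0, best alternative -2; Entrant gets 4, best alternative -3. No profitable deviation — NE.
(Accommodate, Passive): Incumbent can switch to Passive (2 → 7). Not NE.
(Accommodate, Accommodate): Incumbent can switch to Withdraw (3 → 6). Not NE.
(Accommodate, Withdraw): Incumbent can switch to Moderate (-5 → -4). Not NE.
(Withdraw, Passive): Incumbent can switch to Moderate (-7 → -2). Not NE.
(Withdraw, Accommodate): Entrant can switch to Passive (-4 → 1). Not NE.
(The remaining 1 profile has a profitable deviation by the same check.)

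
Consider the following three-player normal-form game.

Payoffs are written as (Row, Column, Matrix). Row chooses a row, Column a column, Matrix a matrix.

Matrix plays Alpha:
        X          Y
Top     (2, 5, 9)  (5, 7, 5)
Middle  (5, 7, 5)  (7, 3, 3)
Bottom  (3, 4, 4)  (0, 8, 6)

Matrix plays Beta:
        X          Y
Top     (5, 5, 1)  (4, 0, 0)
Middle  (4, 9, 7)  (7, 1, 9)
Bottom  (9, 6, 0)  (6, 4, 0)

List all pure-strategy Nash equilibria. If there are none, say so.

Row against (X, Alpha): payoffs 2, 5, 3 → best response Middle.
Row against (X, Beta): payoffs 5, 4, 9 → best response Bottom.
Row against (Y, Alpha): payoffs 5, 7, 0 → best response Middle.
Row against (Y, Beta): payoffs 4, 7, 6 → best response Middle.
Column against (Top, Alpha): payoffs 5, 7 → best response Y.
Column against (Top, Beta): payoffs 5, 0 → best response X.
Column against (Middle, Alpha): payoffs 7, 3 → best response X.
Column against (Middle, Beta): payoffs 9, 1 → best response X.
Column against (Bottom, Alpha): payoffs 4, 8 → best response Y.
Column against (Bottom, Beta): payoffs 6, 4 → best response X.
Matrix against (Top, X): payoffs 9, 1 → best response Alpha.
Matrix against (Top, Y): payoffs 5, 0 → best response Alpha.
Matrix against (Middle, X): payoffs 5, 7 → best response Beta.
Matrix against (Middle, Y): payoffs 3, 9 → best response Beta.
Matrix against (Bottom, X): payoffs 4, 0 → best response Alpha.
Matrix against (Bottom, Y): payoffs 6, 0 → best response Alpha.
No profile is a mutual best response for all players.

No pure-strategy Nash equilibrium.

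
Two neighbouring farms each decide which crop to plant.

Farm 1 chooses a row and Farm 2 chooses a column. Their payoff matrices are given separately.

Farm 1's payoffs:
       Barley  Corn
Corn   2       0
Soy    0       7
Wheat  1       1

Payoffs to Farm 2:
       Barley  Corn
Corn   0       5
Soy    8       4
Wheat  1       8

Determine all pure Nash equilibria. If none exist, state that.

Farm 1 against Barley: payoffs 2, 0, 1 → best response Corn.
Farm 1 against Corn: payoffs 0, 7, 1 → best response Soy.
Farm 2 against Corn: payoffs 0, 5 → best response Corn.
Farm 2 against Soy: payoffs 8, 4 → best response Barley.
Farm 2 against Wheat: payoffs 1, 8 → best response Corn.
No profile is a mutual best response for all players.

There is no pure-strategy Nash equilibrium.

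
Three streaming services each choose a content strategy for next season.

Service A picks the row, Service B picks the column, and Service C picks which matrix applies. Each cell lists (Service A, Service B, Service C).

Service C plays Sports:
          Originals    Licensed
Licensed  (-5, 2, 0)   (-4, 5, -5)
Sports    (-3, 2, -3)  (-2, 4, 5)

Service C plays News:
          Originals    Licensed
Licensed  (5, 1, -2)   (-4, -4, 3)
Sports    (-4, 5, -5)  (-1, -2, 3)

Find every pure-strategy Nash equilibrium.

Pure NE: (Sports, Licensed, Sports)

(Licensed, Originals, Sports): Service A can switch to Sports (-5 → -3). Not NE.
(Licensed, Originals, News): Service C can switch to Sports (-2 → 0). Not NE.
(Licensed, Licensed, Sports): Service A can switch to Sports (-4 → -2). Not NE.
(Licensed, Licensed, News): Service A can switch to Sports (-4 → -1). Not NE.
(Sports, Originals, Sports): Service B can switch to Licensed (2 → 4). Not NE.
(Sports, Originals, News): Service A can switch to Licensed (-4 → 5). Not NE.
(Sports, Licensed, Sports): Service A gets -2, best alternative -4; Service B gets 4, best alternative 2; Service C gets 5, best alternative 3. No profitable deviation — NE.
(Sports, Licensed, News): Service B can switch to Originals (-2 → 5). Not NE.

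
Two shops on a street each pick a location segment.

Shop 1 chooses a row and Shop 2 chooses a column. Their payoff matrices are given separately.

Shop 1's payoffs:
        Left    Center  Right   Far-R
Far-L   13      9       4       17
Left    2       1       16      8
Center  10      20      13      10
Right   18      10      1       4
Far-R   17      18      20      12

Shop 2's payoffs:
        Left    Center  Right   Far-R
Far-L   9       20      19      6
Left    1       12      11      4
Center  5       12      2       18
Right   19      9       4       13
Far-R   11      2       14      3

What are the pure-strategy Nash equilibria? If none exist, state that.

The pure Nash equilibria are (Right, Left); (Far-R, Right).

Shop 1 against Left: payoffs 13, 2, 10, 18, 17 → best response Right.
Shop 1 against Center: payoffs 9, 1, 20, 10, 18 → best response Center.
Shop 1 against Right: payoffs 4, 16, 13, 1, 20 → best response Far-R.
Shop 1 against Far-R: payoffs 17, 8, 10, 4, 12 → best response Far-L.
Shop 2 against Far-L: payoffs 9, 20, 19, 6 → best response Center.
Shop 2 against Left: payoffs 1, 12, 11, 4 → best response Center.
Shop 2 against Center: payoffs 5, 12, 2, 18 → best response Far-R.
Shop 2 against Right: payoffs 19, 9, 4, 13 → best response Left.
Shop 2 against Far-R: payoffs 11, 2, 14, 3 → best response Right.
Mutual best responses: (Right, Left); (Far-R, Right).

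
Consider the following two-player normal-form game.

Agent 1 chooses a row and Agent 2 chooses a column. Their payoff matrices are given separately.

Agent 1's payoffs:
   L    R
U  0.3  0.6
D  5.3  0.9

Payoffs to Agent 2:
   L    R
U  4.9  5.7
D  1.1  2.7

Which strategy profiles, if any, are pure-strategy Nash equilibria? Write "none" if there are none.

(D, R)

Agent 1 against L: payoffs 0.3, 5.3 → best response D.
Agent 1 against R: payoffs 0.6, 0.9 → best response D.
Agent 2 against U: payoffs 4.9, 5.7 → best response R.
Agent 2 against D: payoffs 1.1, 2.7 → best response R.
Mutual best responses: (D, R).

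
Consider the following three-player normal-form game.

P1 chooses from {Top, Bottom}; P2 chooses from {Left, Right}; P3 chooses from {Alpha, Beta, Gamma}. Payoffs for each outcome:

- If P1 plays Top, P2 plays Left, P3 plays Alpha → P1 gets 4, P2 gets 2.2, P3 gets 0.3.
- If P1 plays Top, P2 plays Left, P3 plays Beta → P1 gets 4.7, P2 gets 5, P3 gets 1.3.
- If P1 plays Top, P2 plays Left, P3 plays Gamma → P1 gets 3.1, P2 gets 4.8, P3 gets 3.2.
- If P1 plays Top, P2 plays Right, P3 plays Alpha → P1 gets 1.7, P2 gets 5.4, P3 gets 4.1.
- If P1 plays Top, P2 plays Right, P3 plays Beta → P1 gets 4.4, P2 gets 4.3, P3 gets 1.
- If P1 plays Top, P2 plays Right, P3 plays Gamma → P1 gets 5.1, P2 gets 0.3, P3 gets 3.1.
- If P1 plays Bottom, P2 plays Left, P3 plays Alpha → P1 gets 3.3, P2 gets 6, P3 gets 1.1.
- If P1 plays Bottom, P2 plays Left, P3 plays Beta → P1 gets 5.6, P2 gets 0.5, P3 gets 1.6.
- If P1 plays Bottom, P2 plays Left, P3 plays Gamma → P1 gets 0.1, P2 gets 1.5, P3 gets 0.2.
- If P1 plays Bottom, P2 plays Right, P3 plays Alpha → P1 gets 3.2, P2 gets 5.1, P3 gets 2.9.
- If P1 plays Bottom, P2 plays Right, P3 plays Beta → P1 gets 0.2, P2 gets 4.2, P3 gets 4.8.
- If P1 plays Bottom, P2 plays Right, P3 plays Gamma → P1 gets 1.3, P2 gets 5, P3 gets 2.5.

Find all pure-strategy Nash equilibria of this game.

For each player, find the best response to each opponent profile; mutual best responses are the pure NE.
P1 against (Left, Alpha): payoffs 4, 3.3 → best response Top.
P1 against (Left, Beta): payoffs 4.7, 5.6 → best response Bottom.
P1 against (Left, Gamma): payoffs 3.1, 0.1 → best response Top.
P1 against (Right, Alpha): payoffs 1.7, 3.2 → best response Bottom.
P1 against (Right, Beta): payoffs 4.4, 0.2 → best response Top.
P1 against (Right, Gamma): payoffs 5.1, 1.3 → best response Top.
P2 against (Top, Alpha): payoffs 2.2, 5.4 → best response Right.
P2 against (Top, Beta): payoffs 5, 4.3 → best response Left.
P2 against (Top, Gamma): payoffs 4.8, 0.3 → best response Left.
P2 against (Bottom, Alpha): payoffs 6, 5.1 → best response Left.
P2 against (Bottom, Beta): payoffs 0.5, 4.2 → best response Right.
P2 against (Bottom, Gamma): payoffs 1.5, 5 → best response Right.
P3 against (Top, Left): payoffs 0.3, 1.3, 3.2 → best response Gamma.
P3 against (Top, Right): payoffs 4.1, 1, 3.1 → best response Alpha.
P3 against (Bottom, Left): payoffs 1.1, 1.6, 0.2 → best response Beta.
P3 against (Bottom, Right): payoffs 2.9, 4.8, 2.5 → best response Beta.
Mutual best responses: (Top, Left, Gamma).

(Top, Left, Gamma)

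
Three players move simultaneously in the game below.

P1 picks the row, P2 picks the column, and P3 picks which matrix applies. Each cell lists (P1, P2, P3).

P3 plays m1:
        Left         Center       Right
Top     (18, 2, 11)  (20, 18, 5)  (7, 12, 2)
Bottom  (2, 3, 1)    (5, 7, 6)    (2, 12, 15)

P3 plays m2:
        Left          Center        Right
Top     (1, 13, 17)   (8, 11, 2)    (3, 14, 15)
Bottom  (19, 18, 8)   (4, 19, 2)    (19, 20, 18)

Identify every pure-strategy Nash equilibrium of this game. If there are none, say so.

The pure Nash equilibria are (Top, Center, m1) and (Bottom, Right, m2).

For each player, find the best response to each opponent profile; mutual best responses are the pure NE.
P1 against (Left, m1): payoffs 18, 2 → best response Top.
P1 against (Left, m2): payoffs 1, 19 → best response Bottom.
P1 against (Center, m1): payoffs 20, 5 → best response Top.
P1 against (Center, m2): payoffs 8, 4 → best response Top.
P1 against (Right, m1): payoffs 7, 2 → best response Top.
P1 against (Right, m2): payoffs 3, 19 → best response Bottom.
P2 against (Top, m1): payoffs 2, 18, 12 → best response Center.
P2 against (Top, m2): payoffs 13, 11, 14 → best response Right.
P2 against (Bottom, m1): payoffs 3, 7, 12 → best response Right.
P2 against (Bottom, m2): payoffs 18, 19, 20 → best response Right.
P3 against (Top, Left): payoffs 11, 17 → best response m2.
P3 against (Top, Center): payoffs 5, 2 → best response m1.
P3 against (Top, Right): payoffs 2, 15 → best response m2.
P3 against (Bottom, Left): payoffs 1, 8 → best response m2.
P3 against (Bottom, Center): payoffs 6, 2 → best response m1.
P3 against (Bottom, Right): payoffs 15, 18 → best response m2.
Mutual best responses: (Top, Center, m1); (Bottom, Right, m2).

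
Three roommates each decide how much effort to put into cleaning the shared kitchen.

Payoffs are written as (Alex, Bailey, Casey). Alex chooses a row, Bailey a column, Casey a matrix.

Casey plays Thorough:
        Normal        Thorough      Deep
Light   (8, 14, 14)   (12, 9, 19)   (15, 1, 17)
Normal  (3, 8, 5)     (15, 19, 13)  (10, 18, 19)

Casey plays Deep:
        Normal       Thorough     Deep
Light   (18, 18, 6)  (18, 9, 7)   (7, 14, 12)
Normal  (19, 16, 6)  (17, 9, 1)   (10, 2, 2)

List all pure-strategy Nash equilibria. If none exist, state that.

(Light, Normal, Thorough), (Normal, Normal, Deep), (Normal, Thorough, Thorough)

(Light, Normal, Thorough): Alex gets 8, best alternative 3; Bailey gets 14, best alternative 9; Casey gets 14, best alternative 6. No profitable deviation — NE.
(Light, Normal, Deep): Alex can switch to Normal (18 → 19). Not NE.
(Light, Thorough, Thorough): Alex can switch to Normal (12 → 15). Not NE.
(Light, Thorough, Deep): Bailey can switch to Normal (9 → 18). Not NE.
(Light, Deep, Thorough): Bailey can switch to Normal (1 → 14). Not NE.
(Light, Deep, Deep): Alex can switch to Normal (7 → 10). Not NE.
(Normal, Normal, Thorough): Alex can switch to Light (3 → 8). Not NE.
(Normal, Normal, Deep): Alex gets 19, best alternative 18; Bailey gets 16, best alternative 9; Casey gets 6, best alternative 5. No profitable deviation — NE.
(Normal, Thorough, Thorough): Alex gets 15, best alternative 12; Bailey gets 19, best alternative 18; Casey gets 13, best alternative 1. No profitable deviation — NE.
(Normal, Thorough, Deep): Alex can switch to Light (17 → 18). Not NE.
(Normal, Deep, Thorough): Alex can switch to Light (10 → 15). Not NE.
(The remaining 1 profile has a profitable deviation by the same check.)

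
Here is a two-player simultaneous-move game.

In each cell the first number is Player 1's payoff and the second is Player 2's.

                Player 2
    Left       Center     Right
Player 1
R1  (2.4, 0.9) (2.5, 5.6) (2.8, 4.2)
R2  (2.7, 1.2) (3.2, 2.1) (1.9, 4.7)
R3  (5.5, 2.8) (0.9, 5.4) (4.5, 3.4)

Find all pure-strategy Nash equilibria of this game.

For each player, find the best response to each opponent profile; mutual best responses are the pure NE.
Player 1 against Left: payoffs 2.4, 2.7, 5.5 → best response R3.
Player 1 against Center: payoffs 2.5, 3.2, 0.9 → best response R2.
Player 1 against Right: payoffs 2.8, 1.9, 4.5 → best response R3.
Player 2 against R1: payoffs 0.9, 5.6, 4.2 → best response Center.
Player 2 against R2: payoffs 1.2, 2.1, 4.7 → best response Right.
Player 2 against R3: payoffs 2.8, 5.4, 3.4 → best response Center.
No profile is a mutual best response for all players.

No pure-strategy Nash equilibrium.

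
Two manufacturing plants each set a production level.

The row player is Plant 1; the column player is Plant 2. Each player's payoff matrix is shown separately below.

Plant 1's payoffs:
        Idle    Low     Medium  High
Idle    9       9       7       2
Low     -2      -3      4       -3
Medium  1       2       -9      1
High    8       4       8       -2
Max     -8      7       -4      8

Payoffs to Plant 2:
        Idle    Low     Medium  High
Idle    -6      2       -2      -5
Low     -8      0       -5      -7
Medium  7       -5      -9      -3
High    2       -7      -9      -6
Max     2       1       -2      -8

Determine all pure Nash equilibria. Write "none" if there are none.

For each strategy profile, look for a profitable unilateral deviation.
(Idle, Idle): Plant 2 can switch to Low (-6 → 2). Not NE.
(Idle, Low): Plant 1 gets 9, best alternative 7; Plant 2 gets 2, best alternative -2. No profitable deviation — NE.
(Idle, Medium): Plant 1 can switch to High (7 → 8). Not NE.
(Idle, High): Plant 1 can switch to Max (2 → 8). Not NE.
(Low, Idle): Plant 1 can switch to Idle (-2 → 9). Not NE.
(Low, Low): Plant 1 can switch to Idle (-3 → 9). Not NE.
(Low, Medium): Plant 1 can switch to Idle (4 → 7). Not NE.
(Low, High): Plant 1 can switch to Idle (-3 → 2). Not NE.
(Medium, Idle): Plant 1 can switch to Idle (1 → 9). Not NE.
(Medium, Low): Plant 1 can switch to Idle (2 → 9). Not NE.
(Medium, Medium): Plant 1 can switch to Idle (-9 → 7). Not NE.
(The remaining 9 profiles each have a profitable deviation by the same check.)

The unique pure-strategy Nash equilibrium is (Idle, Low).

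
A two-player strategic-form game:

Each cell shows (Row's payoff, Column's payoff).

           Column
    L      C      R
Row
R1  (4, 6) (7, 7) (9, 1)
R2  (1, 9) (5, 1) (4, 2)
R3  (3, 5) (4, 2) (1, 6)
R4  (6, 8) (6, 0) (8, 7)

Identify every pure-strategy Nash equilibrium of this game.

Pure-strategy Nash equilibria: (R1, C) and (R4, L)

Mark each player's best response to every combination of opponents' strategies; a profile where every player is best-responding is a pure Nash equilibrium.
Row against L: payoffs 4, 1, 3, 6 → best response R4.
Row against C: payoffs 7, 5, 4, 6 → best response R1.
Row against R: payoffs 9, 4, 1, 8 → best response R1.
Column against R1: payoffs 6, 7, 1 → best response C.
Column against R2: payoffs 9, 1, 2 → best response L.
Column against R3: payoffs 5, 2, 6 → best response R.
Column against R4: payoffs 8, 0, 7 → best response L.
Mutual best responses: (R1, C); (R4, L).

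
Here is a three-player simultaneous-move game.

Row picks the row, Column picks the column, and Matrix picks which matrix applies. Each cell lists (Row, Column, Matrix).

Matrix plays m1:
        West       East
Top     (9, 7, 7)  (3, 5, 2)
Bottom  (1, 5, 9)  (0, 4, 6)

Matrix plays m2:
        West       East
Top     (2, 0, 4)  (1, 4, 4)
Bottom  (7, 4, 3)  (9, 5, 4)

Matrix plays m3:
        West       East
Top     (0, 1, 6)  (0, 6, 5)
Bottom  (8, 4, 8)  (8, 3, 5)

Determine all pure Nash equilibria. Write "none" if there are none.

Check each profile: it is a Nash equilibrium iff no player can strictly gain by switching unilaterally.
(Top, West, m1): Row gets 9, best alternative 1; Column gets 7, best alternative 5; Matrix gets 7, best alternative 6. No profitable deviation — NE.
(Top, West, m2): Row can switch to Bottom (2 → 7). Not NE.
(Top, West, m3): Row can switch to Bottom (0 → 8). Not NE.
(Top, East, m1): Column can switch to West (5 → 7). Not NE.
(Top, East, m2): Row can switch to Bottom (1 → 9). Not NE.
(Top, East, m3): Row can switch to Bottom (0 → 8). Not NE.
(Bottom, West, m1): Row can switch to Top (1 → 9). Not NE.
(The remaining 5 profiles each have a profitable deviation by the same check.)

(Top, West, m1)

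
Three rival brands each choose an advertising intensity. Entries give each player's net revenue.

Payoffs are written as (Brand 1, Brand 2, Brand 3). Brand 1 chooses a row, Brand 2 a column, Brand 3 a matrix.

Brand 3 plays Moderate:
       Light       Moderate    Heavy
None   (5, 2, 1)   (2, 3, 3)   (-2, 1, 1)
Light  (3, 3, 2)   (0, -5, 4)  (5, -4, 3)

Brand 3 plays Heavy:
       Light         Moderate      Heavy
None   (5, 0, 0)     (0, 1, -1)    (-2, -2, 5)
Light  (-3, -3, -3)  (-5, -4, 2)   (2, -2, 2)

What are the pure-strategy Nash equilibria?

(None, Moderate, Moderate)

Brand 1 against (Light, Moderate): payoffs 5, 3 → best response None.
Brand 1 against (Light, Heavy): payoffs 5, -3 → best response None.
Brand 1 against (Moderate, Moderate): payoffs 2, 0 → best response None.
Brand 1 against (Moderate, Heavy): payoffs 0, -5 → best response None.
Brand 1 against (Heavy, Moderate): payoffs -2, 5 → best response Light.
Brand 1 against (Heavy, Heavy): payoffs -2, 2 → best response Light.
Brand 2 against (None, Moderate): payoffs 2, 3, 1 → best response Moderate.
Brand 2 against (None, Heavy): payoffs 0, 1, -2 → best response Moderate.
Brand 2 against (Light, Moderate): payoffs 3, -5, -4 → best response Light.
Brand 2 against (Light, Heavy): payoffs -3, -4, -2 → best response Heavy.
Brand 3 against (None, Light): payoffs 1, 0 → best response Moderate.
Brand 3 against (None, Moderate): payoffs 3, -1 → best response Moderate.
Brand 3 against (None, Heavy): payoffs 1, 5 → best response Heavy.
Brand 3 against (Light, Light): payoffs 2, -3 → best response Moderate.
Brand 3 against (Light, Moderate): payoffs 4, 2 → best response Moderate.
Brand 3 against (Light, Heavy): payoffs 3, 2 → best response Moderate.
Mutual best responses: (None, Moderate, Moderate).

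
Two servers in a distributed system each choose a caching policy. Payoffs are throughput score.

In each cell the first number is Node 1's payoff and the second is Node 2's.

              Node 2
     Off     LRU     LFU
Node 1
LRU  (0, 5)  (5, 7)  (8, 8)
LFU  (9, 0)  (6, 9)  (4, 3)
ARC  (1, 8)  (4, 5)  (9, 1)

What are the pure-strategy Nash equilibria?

Pure NE: (LFU, LRU)

For each strategy profile, look for a profitable unilateral deviation.
(LRU, Off): Node 1 can switch to LFU (0 → 9). Not NE.
(LRU, LRU): Node 1 can switch to LFU (5 → 6). Not NE.
(LRU, LFU): Node 1 can switch to ARC (8 → 9). Not NE.
(LFU, Off): Node 2 can switch to LRU (0 → 9). Not NE.
(LFU, LRU): Node 1 gets 6, best alternative 5; Node 2 gets 9, best alternative 3. No profitable deviation — NE.
(LFU, LFU): Node 1 can switch to LRU (4 → 8). Not NE.
(ARC, Off): Node 1 can switch to LFU (1 → 9). Not NE.
(ARC, LRU): Node 1 can switch to LRU (4 → 5). Not NE.
(ARC, LFU): Node 2 can switch to Off (1 → 8). Not NE.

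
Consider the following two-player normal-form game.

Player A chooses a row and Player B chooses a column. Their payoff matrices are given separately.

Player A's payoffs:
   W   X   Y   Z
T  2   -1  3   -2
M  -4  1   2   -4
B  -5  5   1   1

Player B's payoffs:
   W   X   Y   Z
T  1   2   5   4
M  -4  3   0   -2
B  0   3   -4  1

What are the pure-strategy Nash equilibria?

The pure Nash equilibria are (T, Y), (B, X).

Player A against W: payoffs 2, -4, -5 → best response T.
Player A against X: payoffs -1, 1, 5 → best response B.
Player A against Y: payoffs 3, 2, 1 → best response T.
Player A against Z: payoffs -2, -4, 1 → best response B.
Player B against T: payoffs 1, 2, 5, 4 → best response Y.
Player B against M: payoffs -4, 3, 0, -2 → best response X.
Player B against B: payoffs 0, 3, -4, 1 → best response X.
Mutual best responses: (T, Y); (B, X).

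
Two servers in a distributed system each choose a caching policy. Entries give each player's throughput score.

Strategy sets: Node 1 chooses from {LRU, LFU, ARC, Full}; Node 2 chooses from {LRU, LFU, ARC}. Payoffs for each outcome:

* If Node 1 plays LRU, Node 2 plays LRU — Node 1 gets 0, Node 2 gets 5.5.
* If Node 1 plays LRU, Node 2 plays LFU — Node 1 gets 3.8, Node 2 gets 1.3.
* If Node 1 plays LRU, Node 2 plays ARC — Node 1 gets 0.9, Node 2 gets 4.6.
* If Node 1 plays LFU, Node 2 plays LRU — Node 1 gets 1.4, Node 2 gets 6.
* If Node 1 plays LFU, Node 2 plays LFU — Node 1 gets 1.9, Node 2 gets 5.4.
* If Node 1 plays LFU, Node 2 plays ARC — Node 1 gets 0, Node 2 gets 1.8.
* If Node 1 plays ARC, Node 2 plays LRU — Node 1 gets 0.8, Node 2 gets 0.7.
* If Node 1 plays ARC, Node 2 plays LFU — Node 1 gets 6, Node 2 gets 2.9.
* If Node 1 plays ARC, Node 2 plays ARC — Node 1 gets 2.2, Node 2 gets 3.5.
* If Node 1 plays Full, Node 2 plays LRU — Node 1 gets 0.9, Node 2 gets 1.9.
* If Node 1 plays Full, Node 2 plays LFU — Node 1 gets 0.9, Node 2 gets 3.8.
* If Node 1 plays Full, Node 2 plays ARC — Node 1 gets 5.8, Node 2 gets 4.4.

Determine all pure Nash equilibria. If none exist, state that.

Pure-strategy Nash equilibria: (LFU, LRU) and (Full, ARC)

Node 1 against LRU: payoffs 0, 1.4, 0.8, 0.9 → best response LFU.
Node 1 against LFU: payoffs 3.8, 1.9, 6, 0.9 → best response ARC.
Node 1 against ARC: payoffs 0.9, 0, 2.2, 5.8 → best response Full.
Node 2 against LRU: payoffs 5.5, 1.3, 4.6 → best response LRU.
Node 2 against LFU: payoffs 6, 5.4, 1.8 → best response LRU.
Node 2 against ARC: payoffs 0.7, 2.9, 3.5 → best response ARC.
Node 2 against Full: payoffs 1.9, 3.8, 4.4 → best response ARC.
Mutual best responses: (LFU, LRU); (Full, ARC).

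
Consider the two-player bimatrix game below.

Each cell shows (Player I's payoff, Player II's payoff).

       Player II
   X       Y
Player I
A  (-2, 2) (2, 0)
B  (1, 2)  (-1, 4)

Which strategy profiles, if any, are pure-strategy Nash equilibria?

For each player, find the best response to each opponent profile; mutual best responses are the pure NE.
Player I against X: payoffs -2, 1 → best response B.
Player I against Y: payoffs 2, -1 → best response A.
Player II against A: payoffs 2, 0 → best response X.
Player II against B: payoffs 2, 4 → best response Y.
No profile is a mutual best response for all players.

This game has no pure Nash equilibrium.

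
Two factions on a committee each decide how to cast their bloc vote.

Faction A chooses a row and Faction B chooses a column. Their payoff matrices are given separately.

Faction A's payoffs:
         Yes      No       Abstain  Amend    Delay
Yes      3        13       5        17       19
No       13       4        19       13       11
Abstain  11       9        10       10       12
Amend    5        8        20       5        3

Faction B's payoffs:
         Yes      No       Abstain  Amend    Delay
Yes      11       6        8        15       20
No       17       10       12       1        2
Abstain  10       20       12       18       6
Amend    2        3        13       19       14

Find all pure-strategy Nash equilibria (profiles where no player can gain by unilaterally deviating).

Pure-strategy Nash equilibria: (Yes, Delay) and (No, Yes)

Faction A against Yes: payoffs 3, 13, 11, 5 → best response No.
Faction A against No: payoffs 13, 4, 9, 8 → best response Yes.
Faction A against Abstain: payoffs 5, 19, 10, 20 → best response Amend.
Faction A against Amend: payoffs 17, 13, 10, 5 → best response Yes.
Faction A against Delay: payoffs 19, 11, 12, 3 → best response Yes.
Faction B against Yes: payoffs 11, 6, 8, 15, 20 → best response Delay.
Faction B against No: payoffs 17, 10, 12, 1, 2 → best response Yes.
Faction B against Abstain: payoffs 10, 20, 12, 18, 6 → best response No.
Faction B against Amend: payoffs 2, 3, 13, 19, 14 → best response Amend.
Mutual best responses: (Yes, Delay); (No, Yes).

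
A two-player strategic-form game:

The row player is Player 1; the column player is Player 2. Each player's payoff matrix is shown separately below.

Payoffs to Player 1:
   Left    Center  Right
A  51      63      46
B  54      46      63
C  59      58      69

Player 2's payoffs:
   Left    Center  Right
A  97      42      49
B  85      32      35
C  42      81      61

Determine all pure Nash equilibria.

For each player, find the best response to each opponent profile; mutual best responses are the pure NE.
Player 1 against Left: payoffs 51, 54, 59 → best response C.
Player 1 against Center: payoffs 63, 46, 58 → best response A.
Player 1 against Right: payoffs 46, 63, 69 → best response C.
Player 2 against A: payoffs 97, 42, 49 → best response Left.
Player 2 against B: payoffs 85, 32, 35 → best response Left.
Player 2 against C: payoffs 42, 81, 61 → best response Center.
No profile is a mutual best response for all players.

No pure-strategy Nash equilibrium.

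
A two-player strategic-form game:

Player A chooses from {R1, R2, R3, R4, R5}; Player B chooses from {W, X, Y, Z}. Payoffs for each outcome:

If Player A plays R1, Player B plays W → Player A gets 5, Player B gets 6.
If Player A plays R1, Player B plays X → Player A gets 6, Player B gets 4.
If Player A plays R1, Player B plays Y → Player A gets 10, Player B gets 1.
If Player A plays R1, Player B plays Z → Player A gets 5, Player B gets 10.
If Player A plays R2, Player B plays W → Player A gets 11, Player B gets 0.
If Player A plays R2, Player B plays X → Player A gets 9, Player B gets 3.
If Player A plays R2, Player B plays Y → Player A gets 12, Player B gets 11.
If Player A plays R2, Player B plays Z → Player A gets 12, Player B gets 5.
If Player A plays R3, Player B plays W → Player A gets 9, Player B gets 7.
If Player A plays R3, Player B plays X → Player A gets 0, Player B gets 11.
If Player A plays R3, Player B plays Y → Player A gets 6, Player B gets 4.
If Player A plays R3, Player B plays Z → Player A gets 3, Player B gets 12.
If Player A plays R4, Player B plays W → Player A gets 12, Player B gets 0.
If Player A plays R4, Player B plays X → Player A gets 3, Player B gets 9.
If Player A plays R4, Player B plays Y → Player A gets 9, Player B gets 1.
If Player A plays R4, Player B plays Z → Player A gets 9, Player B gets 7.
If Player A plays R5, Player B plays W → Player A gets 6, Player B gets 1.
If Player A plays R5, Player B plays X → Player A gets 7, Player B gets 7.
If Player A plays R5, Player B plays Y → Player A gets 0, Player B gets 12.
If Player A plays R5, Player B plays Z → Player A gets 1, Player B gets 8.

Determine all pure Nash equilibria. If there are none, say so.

For each player, find the best response to each opponent profile; mutual best responses are the pure NE.
Player A against W: payoffs 5, 11, 9, 12, 6 → best response R4.
Player A against X: payoffs 6, 9, 0, 3, 7 → best response R2.
Player A against Y: payoffs 10, 12, 6, 9, 0 → best response R2.
Player A against Z: payoffs 5, 12, 3, 9, 1 → best response R2.
Player B against R1: payoffs 6, 4, 1, 10 → best response Z.
Player B against R2: payoffs 0, 3, 11, 5 → best response Y.
Player B against R3: payoffs 7, 11, 4, 12 → best response Z.
Player B against R4: payoffs 0, 9, 1, 7 → best response X.
Player B against R5: payoffs 1, 7, 12, 8 → best response Y.
Mutual best responses: (R2, Y).

Pure NE: (R2, Y)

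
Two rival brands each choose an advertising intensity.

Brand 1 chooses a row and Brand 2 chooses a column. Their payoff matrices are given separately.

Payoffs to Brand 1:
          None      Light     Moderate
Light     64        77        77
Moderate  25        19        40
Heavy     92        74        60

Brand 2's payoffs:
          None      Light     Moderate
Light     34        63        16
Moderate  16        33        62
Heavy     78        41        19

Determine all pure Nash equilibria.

The pure Nash equilibria are (Light, Light); (Heavy, None).

(Light, None): Brand 1 can switch to Heavy (64 → 92). Not NE.
(Light, Light): Brand 1 gets 77, best alternative 74; Brand 2 gets 63, best alternative 34. No profitable deviation — NE.
(Light, Moderate): Brand 2 can switch to None (16 → 34). Not NE.
(Moderate, None): Brand 1 can switch to Light (25 → 64). Not NE.
(Moderate, Light): Brand 1 can switch to Light (19 → 77). Not NE.
(Moderate, Moderate): Brand 1 can switch to Light (40 → 77). Not NE.
(Heavy, None): Brand 1 gets 92, best alternative 64; Brand 2 gets 78, best alternative 41. No profitable deviation — NE.
(Heavy, Light): Brand 1 can switch to Light (74 → 77). Not NE.
(Heavy, Moderate): Brand 1 can switch to Light (60 → 77). Not NE.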